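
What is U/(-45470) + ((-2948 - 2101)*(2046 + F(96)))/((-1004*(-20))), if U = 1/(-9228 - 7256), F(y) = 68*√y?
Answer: -48392557802249/94065698740 - 85833*√6/1255 ≈ -681.98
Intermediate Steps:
U = -1/16484 (U = 1/(-16484) = -1/16484 ≈ -6.0665e-5)
U/(-45470) + ((-2948 - 2101)*(2046 + F(96)))/((-1004*(-20))) = -1/16484/(-45470) + ((-2948 - 2101)*(2046 + 68*√96))/((-1004*(-20))) = -1/16484*(-1/45470) - 5049*(2046 + 68*(4*√6))/20080 = 1/749527480 - 5049*(2046 + 272*√6)*(1/20080) = 1/749527480 + (-10330254 - 1373328*√6)*(1/20080) = 1/749527480 + (-5165127/10040 - 85833*√6/1255) = -48392557802249/94065698740 - 85833*√6/1255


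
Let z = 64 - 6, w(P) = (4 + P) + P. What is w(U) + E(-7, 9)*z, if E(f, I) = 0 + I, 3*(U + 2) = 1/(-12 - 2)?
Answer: 10961/21 ≈ 521.95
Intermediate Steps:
U = -85/42 (U = -2 + 1/(3*(-12 - 2)) = -2 + (⅓)/(-14) = -2 + (⅓)*(-1/14) = -2 - 1/42 = -85/42 ≈ -2.0238)
w(P) = 4 + 2*P
z = 58
E(f, I) = I
w(U) + E(-7, 9)*z = (4 + 2*(-85/42)) + 9*58 = (4 - 85/21) + 522 = -1/21 + 522 = 10961/21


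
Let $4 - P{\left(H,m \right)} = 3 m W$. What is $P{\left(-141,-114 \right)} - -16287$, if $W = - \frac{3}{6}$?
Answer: $16120$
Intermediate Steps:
$W = - \frac{1}{2}$ ($W = \left(-3\right) \frac{1}{6} = - \frac{1}{2} \approx -0.5$)
$P{\left(H,m \right)} = 4 + \frac{3 m}{2}$ ($P{\left(H,m \right)} = 4 - 3 m \left(- \frac{1}{2}\right) = 4 - - \frac{3 m}{2} = 4 + \frac{3 m}{2}$)
$P{\left(-141,-114 \right)} - -16287 = \left(4 + \frac{3}{2} \left(-114\right)\right) - -16287 = \left(4 - 171\right) + 16287 = -167 + 16287 = 16120$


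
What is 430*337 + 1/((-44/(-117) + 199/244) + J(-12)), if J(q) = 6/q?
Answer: 2861276498/19745 ≈ 1.4491e+5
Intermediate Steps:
430*337 + 1/((-44/(-117) + 199/244) + J(-12)) = 430*337 + 1/((-44/(-117) + 199/244) + 6/(-12)) = 144910 + 1/((-44*(-1/117) + 199*(1/244)) + 6*(-1/12)) = 144910 + 1/((44/117 + 199/244) - ½) = 144910 + 1/(34019/28548 - ½) = 144910 + 1/(19745/28548) = 144910 + 28548/19745 = 2861276498/19745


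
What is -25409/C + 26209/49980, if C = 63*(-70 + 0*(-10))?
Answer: 942533/149940 ≈ 6.2861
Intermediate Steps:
C = -4410 (C = 63*(-70 + 0) = 63*(-70) = -4410)
-25409/C + 26209/49980 = -25409/(-4410) + 26209/49980 = -25409*(-1/4410) + 26209*(1/49980) = 25409/4410 + 26209/49980 = 942533/149940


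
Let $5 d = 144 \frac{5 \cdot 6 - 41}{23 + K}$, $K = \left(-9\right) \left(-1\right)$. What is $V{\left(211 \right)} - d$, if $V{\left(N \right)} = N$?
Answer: $\frac{2209}{10} \approx 220.9$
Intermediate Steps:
$K = 9$
$d = - \frac{99}{10}$ ($d = \frac{144 \frac{5 \cdot 6 - 41}{23 + 9}}{5} = \frac{144 \frac{30 - 41}{32}}{5} = \frac{144 \left(\left(-11\right) \frac{1}{32}\right)}{5} = \frac{144 \left(- \frac{11}{32}\right)}{5} = \frac{1}{5} \left(- \frac{99}{2}\right) = - \frac{99}{10} \approx -9.9$)
$V{\left(211 \right)} - d = 211 - - \frac{99}{10} = 211 + \frac{99}{10} = \frac{2209}{10}$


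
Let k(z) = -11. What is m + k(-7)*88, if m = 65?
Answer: -903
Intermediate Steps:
m + k(-7)*88 = 65 - 11*88 = 65 - 968 = -903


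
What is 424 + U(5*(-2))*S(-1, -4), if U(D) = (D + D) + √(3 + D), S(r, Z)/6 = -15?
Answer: 2224 - 90*I*√7 ≈ 2224.0 - 238.12*I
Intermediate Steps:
S(r, Z) = -90 (S(r, Z) = 6*(-15) = -90)
U(D) = √(3 + D) + 2*D (U(D) = 2*D + √(3 + D) = √(3 + D) + 2*D)
424 + U(5*(-2))*S(-1, -4) = 424 + (√(3 + 5*(-2)) + 2*(5*(-2)))*(-90) = 424 + (√(3 - 10) + 2*(-10))*(-90) = 424 + (√(-7) - 20)*(-90) = 424 + (I*√7 - 20)*(-90) = 424 + (-20 + I*√7)*(-90) = 424 + (1800 - 90*I*√7) = 2224 - 90*I*√7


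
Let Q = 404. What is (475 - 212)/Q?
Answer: 263/404 ≈ 0.65099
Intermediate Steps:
(475 - 212)/Q = (475 - 212)/404 = 263*(1/404) = 263/404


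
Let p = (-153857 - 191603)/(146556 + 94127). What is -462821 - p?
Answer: -111392801283/240683 ≈ -4.6282e+5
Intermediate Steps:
p = -345460/240683 ≈ -1.4353
-462821 - p = -462821 - 1*(-345460/240683) = -462821 + 345460/240683 = -111392801283/240683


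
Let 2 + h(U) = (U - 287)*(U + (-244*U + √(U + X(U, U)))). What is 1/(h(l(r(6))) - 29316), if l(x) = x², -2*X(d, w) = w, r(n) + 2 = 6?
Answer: 512165/524625680686 + 271*√2/524625680686 ≈ 9.7698e-7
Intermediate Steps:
r(n) = 4 (r(n) = -2 + 6 = 4)
X(d, w) = -w/2
h(U) = -2 + (-287 + U)*(-243*U + √2*√U/2) (h(U) = -2 + (U - 287)*(U + (-244*U + √(U - U/2))) = -2 + (-287 + U)*(U + (-244*U + √(U/2))) = -2 + (-287 + U)*(U + (-244*U + √2*√U/2)) = -2 + (-287 + U)*(-243*U + √2*√U/2))
1/(h(l(r(6))) - 29316) = 1/((-2 - 243*(4²)² + 69741*4² + √2*(4²)^(3/2)/2 - 287*√2*√(4²)/2) - 29316) = 1/((-2 - 243*16² + 69741*16 + √2*16^(3/2)/2 - 287*√2*√16/2) - 29316) = 1/((-2 - 243*256 + 1115856 + (½)*√2*64 - 287/2*√2*4) - 29316) = 1/((-2 - 62208 + 1115856 + 32*√2 - 574*√2) - 29316) = 1/((1053646 - 542*√2) - 29316) = 1/(1024330 - 542*√2)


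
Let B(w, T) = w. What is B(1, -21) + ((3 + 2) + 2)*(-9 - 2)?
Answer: -76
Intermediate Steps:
B(1, -21) + ((3 + 2) + 2)*(-9 - 2) = 1 + ((3 + 2) + 2)*(-9 - 2) = 1 + (5 + 2)*(-11) = 1 + 7*(-11) = 1 - 77 = -76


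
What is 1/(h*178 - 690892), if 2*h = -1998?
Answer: -1/868714 ≈ -1.1511e-6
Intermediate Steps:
h = -999 (h = (½)*(-1998) = -999)
1/(h*178 - 690892) = 1/(-999*178 - 690892) = 1/(-177822 - 690892) = 1/(-868714) = -1/868714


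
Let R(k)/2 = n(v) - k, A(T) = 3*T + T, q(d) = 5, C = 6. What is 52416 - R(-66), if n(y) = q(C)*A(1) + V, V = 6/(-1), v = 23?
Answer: 52256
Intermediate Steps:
V = -6 (V = 6*(-1) = -6)
A(T) = 4*T
n(y) = 14 (n(y) = 5*(4*1) - 6 = 5*4 - 6 = 20 - 6 = 14)
R(k) = 28 - 2*k (R(k) = 2*(14 - k) = 28 - 2*k)
52416 - R(-66) = 52416 - (28 - 2*(-66)) = 52416 - (28 + 132) = 52416 - 1*160 = 52416 - 160 = 52256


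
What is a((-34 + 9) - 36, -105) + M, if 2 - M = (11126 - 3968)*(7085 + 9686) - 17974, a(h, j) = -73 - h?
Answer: -120028854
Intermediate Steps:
M = -120028842 (M = 2 - ((11126 - 3968)*(7085 + 9686) - 17974) = 2 - (7158*16771 - 17974) = 2 - (120046818 - 17974) = 2 - 1*120028844 = 2 - 120028844 = -120028842)
a((-34 + 9) - 36, -105) + M = (-73 - ((-34 + 9) - 36)) - 120028842 = (-73 - (-25 - 36)) - 120028842 = (-73 - 1*(-61)) - 120028842 = (-73 + 61) - 120028842 = -12 - 120028842 = -120028854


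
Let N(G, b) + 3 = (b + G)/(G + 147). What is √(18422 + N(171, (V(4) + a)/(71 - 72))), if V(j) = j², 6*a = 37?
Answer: √1862650285/318 ≈ 135.72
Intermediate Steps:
a = 37/6 (a = (⅙)*37 = 37/6 ≈ 6.1667)
N(G, b) = -3 + (G + b)/(147 + G) (N(G, b) = -3 + (b + G)/(G + 147) = -3 + (G + b)/(147 + G))
√(18422 + N(171, (V(4) + a)/(71 - 72))) = √(18422 + (-441 + (4² + 37/6)/(71 - 72) - 2*171)/(147 + 171)) = √(18422 + (-441 + (16 + 37/6)/(-1) - 342)/318) = √(18422 + (-441 + (133/6)*(-1) - 342)/318) = √(18422 + (-441 - 133/6 - 342)/318) = √(18422 + (1/318)*(-4831/6)) = √(18422 - 4831/1908) = √(35144345/1908) = √1862650285/318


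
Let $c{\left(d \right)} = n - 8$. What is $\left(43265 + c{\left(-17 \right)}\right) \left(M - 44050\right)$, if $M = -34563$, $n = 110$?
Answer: $-3409209971$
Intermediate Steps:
$c{\left(d \right)} = 102$ ($c{\left(d \right)} = 110 - 8 = 102$)
$\left(43265 + c{\left(-17 \right)}\right) \left(M - 44050\right) = \left(43265 + 102\right) \left(-34563 - 44050\right) = 43367 \left(-78613\right) = -3409209971$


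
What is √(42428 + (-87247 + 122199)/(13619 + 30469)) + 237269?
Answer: 237269 + √1288609999347/5511 ≈ 2.3748e+5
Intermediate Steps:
√(42428 + (-87247 + 122199)/(13619 + 30469)) + 237269 = √(42428 + 34952/44088) + 237269 = √(42428 + 34952*(1/44088)) + 237269 = √(42428 + 4369/5511) + 237269 = √(233825077/5511) + 237269 = √1288609999347/5511 + 237269 = 237269 + √1288609999347/5511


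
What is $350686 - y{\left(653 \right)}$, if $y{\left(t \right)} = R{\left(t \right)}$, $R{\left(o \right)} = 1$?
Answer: $350685$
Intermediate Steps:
$y{\left(t \right)} = 1$
$350686 - y{\left(653 \right)} = 350686 - 1 = 350685$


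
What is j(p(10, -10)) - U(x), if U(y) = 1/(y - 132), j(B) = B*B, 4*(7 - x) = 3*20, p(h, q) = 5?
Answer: 3501/140 ≈ 25.007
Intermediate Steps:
x = -8 (x = 7 - 3*20/4 = 7 - 1/4*60 = 7 - 15 = -8)
j(B) = B**2
U(y) = 1/(-132 + y)
j(p(10, -10)) - U(x) = 5**2 - 1/(-132 - 8) = 25 - 1/(-140) = 25 - 1*(-1/140) = 25 + 1/140 = 3501/140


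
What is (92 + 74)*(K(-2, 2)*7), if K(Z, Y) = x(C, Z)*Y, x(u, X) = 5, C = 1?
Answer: 11620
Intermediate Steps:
K(Z, Y) = 5*Y
(92 + 74)*(K(-2, 2)*7) = (92 + 74)*((5*2)*7) = 166*(10*7) = 166*70 = 11620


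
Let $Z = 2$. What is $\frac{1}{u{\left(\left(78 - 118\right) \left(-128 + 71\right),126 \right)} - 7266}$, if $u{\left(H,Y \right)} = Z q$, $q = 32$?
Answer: $- \frac{1}{7202} \approx -0.00013885$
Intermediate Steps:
$u{\left(H,Y \right)} = 64$ ($u{\left(H,Y \right)} = 2 \cdot 32 = 64$)
$\frac{1}{u{\left(\left(78 - 118\right) \left(-128 + 71\right),126 \right)} - 7266} = \frac{1}{64 - 7266} = \frac{1}{-7202} = - \frac{1}{7202}$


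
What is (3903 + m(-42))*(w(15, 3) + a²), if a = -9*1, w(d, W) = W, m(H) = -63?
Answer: 322560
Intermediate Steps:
a = -9
(3903 + m(-42))*(w(15, 3) + a²) = (3903 - 63)*(3 + (-9)²) = 3840*(3 + 81) = 3840*84 = 322560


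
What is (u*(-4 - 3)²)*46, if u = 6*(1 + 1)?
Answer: 27048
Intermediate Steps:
u = 12 (u = 6*2 = 12)
(u*(-4 - 3)²)*46 = (12*(-4 - 3)²)*46 = (12*(-7)²)*46 = (12*49)*46 = 588*46 = 27048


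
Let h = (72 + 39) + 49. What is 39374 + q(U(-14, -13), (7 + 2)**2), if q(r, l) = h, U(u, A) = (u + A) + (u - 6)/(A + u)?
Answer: 39534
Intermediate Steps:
h = 160 (h = 111 + 49 = 160)
U(u, A) = A + u + (-6 + u)/(A + u) (U(u, A) = (A + u) + (-6 + u)/(A + u) = A + u + (-6 + u)/(A + u))
q(r, l) = 160
39374 + q(U(-14, -13), (7 + 2)**2) = 39374 + 160 = 39534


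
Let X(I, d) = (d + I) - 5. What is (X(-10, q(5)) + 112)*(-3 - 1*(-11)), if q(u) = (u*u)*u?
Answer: 1776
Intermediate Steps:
q(u) = u³ (q(u) = u²*u = u³)
X(I, d) = -5 + I + d (X(I, d) = (I + d) - 5 = -5 + I + d)
(X(-10, q(5)) + 112)*(-3 - 1*(-11)) = ((-5 - 10 + 5³) + 112)*(-3 - 1*(-11)) = ((-5 - 10 + 125) + 112)*(-3 + 11) = (110 + 112)*8 = 222*8 = 1776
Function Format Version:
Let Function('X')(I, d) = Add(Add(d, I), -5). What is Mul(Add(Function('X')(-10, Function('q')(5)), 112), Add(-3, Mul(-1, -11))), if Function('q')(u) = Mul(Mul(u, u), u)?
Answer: 1776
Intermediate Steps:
Function('q')(u) = Pow(u, 3) (Function('q')(u) = Mul(Pow(u, 2), u) = Pow(u, 3))
Function('X')(I, d) = Add(-5, I, d) (Function('X')(I, d) = Add(Add(I, d), -5) = Add(-5, I, d))
Mul(Add(Function('X')(-10, Function('q')(5)), 112), Add(-3, Mul(-1, -11))) = Mul(Add(Add(-5, -10, Pow(5, 3)), 112), Add(-3, Mul(-1, -11))) = Mul(Add(Add(-5, -10, 125), 112), Add(-3, 11)) = Mul(Add(110, 112), 8) = Mul(222, 8) = 1776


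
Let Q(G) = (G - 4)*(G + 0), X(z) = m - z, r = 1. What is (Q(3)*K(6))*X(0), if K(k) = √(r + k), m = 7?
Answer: -21*√7 ≈ -55.561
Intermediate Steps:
K(k) = √(1 + k)
X(z) = 7 - z
Q(G) = G*(-4 + G) (Q(G) = (-4 + G)*G = G*(-4 + G))
(Q(3)*K(6))*X(0) = ((3*(-4 + 3))*√(1 + 6))*(7 - 1*0) = ((3*(-1))*√7)*(7 + 0) = -3*√7*7 = -21*√7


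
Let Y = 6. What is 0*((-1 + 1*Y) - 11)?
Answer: 0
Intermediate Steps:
0*((-1 + 1*Y) - 11) = 0*((-1 + 1*6) - 11) = 0*((-1 + 6) - 11) = 0*(5 - 11) = 0*(-6) = 0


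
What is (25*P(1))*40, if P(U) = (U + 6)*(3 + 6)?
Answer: 63000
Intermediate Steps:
P(U) = 54 + 9*U (P(U) = (6 + U)*9 = 54 + 9*U)
(25*P(1))*40 = (25*(54 + 9*1))*40 = (25*(54 + 9))*40 = (25*63)*40 = 1575*40 = 63000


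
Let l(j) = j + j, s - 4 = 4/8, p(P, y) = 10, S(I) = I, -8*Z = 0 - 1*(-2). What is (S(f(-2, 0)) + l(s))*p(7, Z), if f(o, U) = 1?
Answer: 100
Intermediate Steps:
Z = -¼ (Z = -(0 - 1*(-2))/8 = -(0 + 2)/8 = -⅛*2 = -¼ ≈ -0.25000)
s = 9/2 (s = 4 + 4/8 = 4 + 4*(⅛) = 4 + ½ = 9/2 ≈ 4.5000)
l(j) = 2*j
(S(f(-2, 0)) + l(s))*p(7, Z) = (1 + 2*(9/2))*10 = (1 + 9)*10 = 10*10 = 100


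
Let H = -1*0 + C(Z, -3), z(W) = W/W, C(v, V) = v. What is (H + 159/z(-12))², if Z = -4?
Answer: 24025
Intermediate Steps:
z(W) = 1
H = -4 (H = -1*0 - 4 = 0 - 4 = -4)
(H + 159/z(-12))² = (-4 + 159/1)² = (-4 + 159*1)² = (-4 + 159)² = 155² = 24025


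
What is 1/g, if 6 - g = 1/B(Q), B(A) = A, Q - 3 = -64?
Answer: 61/367 ≈ 0.16621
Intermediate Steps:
Q = -61 (Q = 3 - 64 = -61)
g = 367/61 (g = 6 - 1/(-61) = 6 - 1*(-1/61) = 6 + 1/61 = 367/61 ≈ 6.0164)
1/g = 1/(367/61) = 61/367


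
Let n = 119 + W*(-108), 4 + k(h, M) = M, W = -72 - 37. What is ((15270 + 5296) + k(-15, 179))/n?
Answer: 20741/11891 ≈ 1.7443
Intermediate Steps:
W = -109
k(h, M) = -4 + M
n = 11891 (n = 119 - 109*(-108) = 119 + 11772 = 11891)
((15270 + 5296) + k(-15, 179))/n = ((15270 + 5296) + (-4 + 179))/11891 = (20566 + 175)*(1/11891) = 20741*(1/11891) = 20741/11891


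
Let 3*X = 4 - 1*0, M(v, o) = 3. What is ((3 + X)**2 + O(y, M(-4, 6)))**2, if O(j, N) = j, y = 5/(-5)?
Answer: 25600/81 ≈ 316.05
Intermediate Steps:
y = -1 (y = 5*(-1/5) = -1)
X = 4/3 (X = (4 - 1*0)/3 = (4 + 0)/3 = (1/3)*4 = 4/3 ≈ 1.3333)
((3 + X)**2 + O(y, M(-4, 6)))**2 = ((3 + 4/3)**2 - 1)**2 = ((13/3)**2 - 1)**2 = (169/9 - 1)**2 = (160/9)**2 = 25600/81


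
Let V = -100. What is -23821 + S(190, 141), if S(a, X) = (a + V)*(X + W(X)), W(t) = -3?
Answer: -11401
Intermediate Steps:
S(a, X) = (-100 + a)*(-3 + X) (S(a, X) = (a - 100)*(X - 3) = (-100 + a)*(-3 + X))
-23821 + S(190, 141) = -23821 + (300 - 100*141 - 3*190 + 141*190) = -23821 + (300 - 14100 - 570 + 26790) = -23821 + 12420 = -11401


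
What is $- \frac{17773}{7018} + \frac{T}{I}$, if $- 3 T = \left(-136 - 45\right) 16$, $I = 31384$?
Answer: $- \frac{206629921}{82594842} \approx -2.5017$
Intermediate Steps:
$T = \frac{2896}{3}$ ($T = - \frac{\left(-136 - 45\right) 16}{3} = - \frac{\left(-181\right) 16}{3} = \left(- \frac{1}{3}\right) \left(-2896\right) = \frac{2896}{3} \approx 965.33$)
$- \frac{17773}{7018} + \frac{T}{I} = - \frac{17773}{7018} + \frac{2896}{3 \cdot 31384} = \left(-17773\right) \frac{1}{7018} + \frac{2896}{3} \cdot \frac{1}{31384} = - \frac{17773}{7018} + \frac{362}{11769} = - \frac{206629921}{82594842}$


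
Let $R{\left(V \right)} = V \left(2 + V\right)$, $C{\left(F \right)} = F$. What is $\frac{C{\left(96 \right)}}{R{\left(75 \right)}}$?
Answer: $\frac{32}{1925} \approx 0.016623$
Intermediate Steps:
$\frac{C{\left(96 \right)}}{R{\left(75 \right)}} = \frac{96}{75 \left(2 + 75\right)} = \frac{96}{75 \cdot 77} = \frac{96}{5775} = 96 \cdot \frac{1}{5775} = \frac{32}{1925}$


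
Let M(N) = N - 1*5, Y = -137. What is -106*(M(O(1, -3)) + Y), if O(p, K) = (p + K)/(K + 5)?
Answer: 15158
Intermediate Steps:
O(p, K) = (K + p)/(5 + K)
M(N) = -5 + N (M(N) = N - 5 = -5 + N)
-106*(M(O(1, -3)) + Y) = -106*((-5 + (-3 + 1)/(5 - 3)) - 137) = -106*((-5 - 2/2) - 137) = -106*((-5 + (½)*(-2)) - 137) = -106*((-5 - 1) - 137) = -106*(-6 - 137) = -106*(-143) = 15158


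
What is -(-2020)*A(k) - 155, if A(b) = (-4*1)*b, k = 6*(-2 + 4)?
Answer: -97115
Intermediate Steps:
k = 12 (k = 6*2 = 12)
A(b) = -4*b
-(-2020)*A(k) - 155 = -(-2020)*(-4*12) - 155 = -(-2020)*(-48) - 155 = -101*960 - 155 = -96960 - 155 = -97115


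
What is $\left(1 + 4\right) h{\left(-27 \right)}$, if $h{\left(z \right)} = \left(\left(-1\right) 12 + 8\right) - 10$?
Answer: $-70$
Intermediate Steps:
$h{\left(z \right)} = -14$ ($h{\left(z \right)} = \left(-12 + 8\right) - 10 = -4 - 10 = -14$)
$\left(1 + 4\right) h{\left(-27 \right)} = \left(1 + 4\right) \left(-14\right) = 5 \left(-14\right) = -70$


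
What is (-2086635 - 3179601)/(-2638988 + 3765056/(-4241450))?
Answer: 930686528425/466380809069 ≈ 1.9956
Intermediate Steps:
(-2086635 - 3179601)/(-2638988 + 3765056/(-4241450)) = -5266236/(-2638988 + 3765056*(-1/4241450)) = -5266236/(-2638988 - 1882528/2120725) = -5266236/(-5596569708828/2120725) = -5266236*(-2120725/5596569708828) = 930686528425/466380809069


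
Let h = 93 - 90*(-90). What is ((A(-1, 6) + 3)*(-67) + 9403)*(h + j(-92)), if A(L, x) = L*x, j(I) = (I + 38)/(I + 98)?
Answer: 78599136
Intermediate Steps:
h = 8193 (h = 93 + 8100 = 8193)
j(I) = (38 + I)/(98 + I)
((A(-1, 6) + 3)*(-67) + 9403)*(h + j(-92)) = ((-1*6 + 3)*(-67) + 9403)*(8193 + (38 - 92)/(98 - 92)) = ((-6 + 3)*(-67) + 9403)*(8193 - 54/6) = (-3*(-67) + 9403)*(8193 + (1/6)*(-54)) = (201 + 9403)*(8193 - 9) = 9604*8184 = 78599136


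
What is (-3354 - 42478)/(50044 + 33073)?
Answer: -45832/83117 ≈ -0.55142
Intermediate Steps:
(-3354 - 42478)/(50044 + 33073) = -45832/83117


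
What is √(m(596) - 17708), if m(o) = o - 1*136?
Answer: 28*I*√22 ≈ 131.33*I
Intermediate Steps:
m(o) = -136 + o (m(o) = o - 136 = -136 + o)
√(m(596) - 17708) = √((-136 + 596) - 17708) = √(460 - 17708) = √(-17248) = 28*I*√22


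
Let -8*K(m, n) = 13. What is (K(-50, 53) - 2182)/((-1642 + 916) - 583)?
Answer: 17469/10472 ≈ 1.6682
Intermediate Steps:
K(m, n) = -13/8 (K(m, n) = -⅛*13 = -13/8)
(K(-50, 53) - 2182)/((-1642 + 916) - 583) = (-13/8 - 2182)/((-1642 + 916) - 583) = -17469/(8*(-726 - 583)) = -17469/8/(-1309) = -17469/8*(-1/1309) = 17469/10472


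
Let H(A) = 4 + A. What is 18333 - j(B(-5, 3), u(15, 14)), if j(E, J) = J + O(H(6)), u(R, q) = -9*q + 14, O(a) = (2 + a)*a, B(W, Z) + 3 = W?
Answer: 18325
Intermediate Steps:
B(W, Z) = -3 + W
O(a) = a*(2 + a)
u(R, q) = 14 - 9*q
j(E, J) = 120 + J (j(E, J) = J + (4 + 6)*(2 + (4 + 6)) = J + 10*(2 + 10) = J + 10*12 = J + 120 = 120 + J)
18333 - j(B(-5, 3), u(15, 14)) = 18333 - (120 + (14 - 9*14)) = 18333 - (120 + (14 - 126)) = 18333 - (120 - 112) = 18333 - 1*8 = 18333 - 8 = 18325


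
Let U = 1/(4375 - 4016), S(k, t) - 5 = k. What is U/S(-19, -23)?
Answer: -1/5026 ≈ -0.00019897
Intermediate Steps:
S(k, t) = 5 + k
U = 1/359 ≈ 0.0027855
U/S(-19, -23) = 1/(359*(5 - 19)) = (1/359)/(-14) = (1/359)*(-1/14) = -1/5026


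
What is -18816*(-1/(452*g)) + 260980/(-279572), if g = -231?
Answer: -96755567/86876999 ≈ -1.1137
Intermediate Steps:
-18816*(-1/(452*g)) + 260980/(-279572) = -18816/((-452*(-231))) + 260980/(-279572) = -18816/104412 + 260980*(-1/279572) = -18816*1/104412 - 65245/69893 = -224/1243 - 65245/69893 = -96755567/86876999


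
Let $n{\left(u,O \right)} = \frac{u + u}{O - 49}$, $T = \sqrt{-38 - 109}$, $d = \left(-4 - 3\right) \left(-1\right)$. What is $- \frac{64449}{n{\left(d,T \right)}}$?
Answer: $\frac{451143}{2} - \frac{64449 i \sqrt{3}}{2} \approx 2.2557 \cdot 10^{5} - 55815.0 i$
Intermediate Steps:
$d = 7$ ($d = \left(-7\right) \left(-1\right) = 7$)
$T = 7 i \sqrt{3}$ ($T = \sqrt{-147} = 7 i \sqrt{3} \approx 12.124 i$)
$n{\left(u,O \right)} = \frac{2 u}{-49 + O}$
$- \frac{64449}{n{\left(d,T \right)}} = - \frac{64449}{2 \cdot 7 \frac{1}{-49 + 7 i \sqrt{3}}} = - \frac{64449}{14 \frac{1}{-49 + 7 i \sqrt{3}}} = - 64449 \left(- \frac{7}{2} + \frac{i \sqrt{3}}{2}\right) = \frac{451143}{2} - \frac{64449 i \sqrt{3}}{2}$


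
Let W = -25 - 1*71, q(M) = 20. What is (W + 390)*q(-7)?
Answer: 5880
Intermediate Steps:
W = -96 (W = -25 - 71 = -96)
(W + 390)*q(-7) = (-96 + 390)*20 = 294*20 = 5880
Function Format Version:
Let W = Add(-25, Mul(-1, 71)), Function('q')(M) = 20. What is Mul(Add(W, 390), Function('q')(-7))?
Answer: 5880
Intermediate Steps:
W = -96 (W = Add(-25, -71) = -96)
Mul(Add(W, 390), Function('q')(-7)) = Mul(Add(-96, 390), 20) = Mul(294, 20) = 5880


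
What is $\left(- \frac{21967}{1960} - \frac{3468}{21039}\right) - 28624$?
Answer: $- \frac{393606939851}{13745480} \approx -28635.0$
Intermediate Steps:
$\left(- \frac{21967}{1960} - \frac{3468}{21039}\right) - 28624 = \left(\left(-21967\right) \frac{1}{1960} - \frac{1156}{7013}\right) - 28624 = \left(- \frac{21967}{1960} - \frac{1156}{7013}\right) - 28624 = - \frac{156320331}{13745480} - 28624 = - \frac{393606939851}{13745480}$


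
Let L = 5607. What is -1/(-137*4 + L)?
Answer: -1/5059 ≈ -0.00019767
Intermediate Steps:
-1/(-137*4 + L) = -1/(-137*4 + 5607) = -1/(-548 + 5607) = -1/5059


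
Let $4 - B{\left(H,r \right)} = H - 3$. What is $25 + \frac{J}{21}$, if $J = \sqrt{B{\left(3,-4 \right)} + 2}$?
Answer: $25 + \frac{\sqrt{6}}{21} \approx 25.117$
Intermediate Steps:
$B{\left(H,r \right)} = 7 - H$ ($B{\left(H,r \right)} = 4 - \left(H - 3\right) = 4 - \left(-3 + H\right) = 7 - H$)
$J = \sqrt{6}$ ($J = \sqrt{\left(7 - 3\right) + 2} = \sqrt{4 + 2} = \sqrt{6} \approx 2.4495$)
$25 + \frac{J}{21} = 25 + \frac{\sqrt{6}}{21}$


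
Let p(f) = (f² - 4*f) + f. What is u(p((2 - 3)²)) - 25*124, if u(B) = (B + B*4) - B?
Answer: -3108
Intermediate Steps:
p(f) = f² - 3*f
u(B) = 4*B (u(B) = (B + 4*B) - B = 5*B - B = 4*B)
u(p((2 - 3)²)) - 25*124 = 4*((2 - 3)²*(-3 + (2 - 3)²)) - 25*124 = 4*((-1)²*(-3 + (-1)²)) - 3100 = 4*(1*(-3 + 1)) - 3100 = 4*(1*(-2)) - 3100 = 4*(-2) - 3100 = -8 - 3100 = -3108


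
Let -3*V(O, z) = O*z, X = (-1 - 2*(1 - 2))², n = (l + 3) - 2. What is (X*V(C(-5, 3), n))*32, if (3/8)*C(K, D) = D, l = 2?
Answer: -256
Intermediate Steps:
C(K, D) = 8*D/3
n = 3 (n = (2 + 3) - 2 = 5 - 2 = 3)
X = 1 (X = (-1 - 2*(-1))² = (-1 + 2)² = 1² = 1)
V(O, z) = -O*z/3
(X*V(C(-5, 3), n))*32 = (1*(-⅓*(8/3)*3*3))*32 = (1*(-⅓*8*3))*32 = (1*(-8))*32 = -8*32 = -256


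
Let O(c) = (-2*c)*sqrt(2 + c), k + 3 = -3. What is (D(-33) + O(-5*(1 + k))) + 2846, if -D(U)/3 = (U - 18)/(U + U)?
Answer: 62561/22 - 150*sqrt(3) ≈ 2583.9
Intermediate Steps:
D(U) = -3*(-18 + U)/(2*U) (D(U) = -3*(U - 18)/(U + U) = -3*(-18 + U)/(2*U))
k = -6 (k = -3 - 3 = -6)
O(c) = -2*c*sqrt(2 + c)
(D(-33) + O(-5*(1 + k))) + 2846 = ((-3/2 + 27/(-33)) - 2*(-5*(1 - 6))*sqrt(2 - 5*(1 - 6))) + 2846 = ((-3/2 + 27*(-1/33)) - 2*(-5*(-5))*sqrt(2 - 5*(-5))) + 2846 = ((-3/2 - 9/11) - 2*25*sqrt(2 + 25)) + 2846 = (-51/22 - 2*25*sqrt(27)) + 2846 = (-51/22 - 2*25*3*sqrt(3)) + 2846 = (-51/22 - 150*sqrt(3)) + 2846 = 62561/22 - 150*sqrt(3)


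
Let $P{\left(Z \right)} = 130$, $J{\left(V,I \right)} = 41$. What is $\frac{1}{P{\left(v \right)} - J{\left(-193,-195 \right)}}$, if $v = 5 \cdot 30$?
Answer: $\frac{1}{89} \approx 0.011236$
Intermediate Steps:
$v = 150$
$\frac{1}{P{\left(v \right)} - J{\left(-193,-195 \right)}} = \frac{1}{130 - 41} = \frac{1}{89}$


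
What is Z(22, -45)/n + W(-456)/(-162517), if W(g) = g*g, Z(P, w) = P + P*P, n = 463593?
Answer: -96315440446/75341743581 ≈ -1.2784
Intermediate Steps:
Z(P, w) = P + P²
W(g) = g²
Z(22, -45)/n + W(-456)/(-162517) = (22*(1 + 22))/463593 + (-456)²/(-162517) = (22*23)*(1/463593) + 207936*(-1/162517) = 506*(1/463593) - 207936/162517 = 506/463593 - 207936/162517 = -96315440446/75341743581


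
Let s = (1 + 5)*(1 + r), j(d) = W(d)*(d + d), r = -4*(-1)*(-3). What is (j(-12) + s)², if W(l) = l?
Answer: 49284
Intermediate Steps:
r = -12 (r = 4*(-3) = -12)
j(d) = 2*d² (j(d) = d*(d + d) = d*(2*d) = 2*d²)
s = -66 (s = (1 + 5)*(1 - 12) = 6*(-11) = -66)
(j(-12) + s)² = (2*(-12)² - 66)² = (2*144 - 66)² = (288 - 66)² = 222² = 49284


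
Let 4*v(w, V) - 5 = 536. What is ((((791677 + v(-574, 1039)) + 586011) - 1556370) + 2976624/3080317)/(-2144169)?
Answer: 2199910450783/26418880886292 ≈ 0.083270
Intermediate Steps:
v(w, V) = 541/4 (v(w, V) = 5/4 + (¼)*536 = 5/4 + 134 = 541/4)
((((791677 + v(-574, 1039)) + 586011) - 1556370) + 2976624/3080317)/(-2144169) = ((((791677 + 541/4) + 586011) - 1556370) + 2976624/3080317)/(-2144169) = (((3167249/4 + 586011) - 1556370) + 2976624*(1/3080317))*(-1/2144169) = ((5511293/4 - 1556370) + 2976624/3080317)*(-1/2144169) = (-714187/4 + 2976624/3080317)*(-1/2144169) = -2199910450783/12321268*(-1/2144169) = 2199910450783/26418880886292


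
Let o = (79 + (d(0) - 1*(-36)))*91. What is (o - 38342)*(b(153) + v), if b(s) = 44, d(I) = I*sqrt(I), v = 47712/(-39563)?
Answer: -47197433620/39563 ≈ -1.1930e+6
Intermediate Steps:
v = -47712/39563 (v = 47712*(-1/39563) = -47712/39563 ≈ -1.2060)
d(I) = I**(3/2)
o = 10465 (o = (79 + (0**(3/2) - 1*(-36)))*91 = (79 + (0 + 36))*91 = (79 + 36)*91 = 115*91 = 10465)
(o - 38342)*(b(153) + v) = (10465 - 38342)*(44 - 47712/39563) = -27877*1693060/39563 = -47197433620/39563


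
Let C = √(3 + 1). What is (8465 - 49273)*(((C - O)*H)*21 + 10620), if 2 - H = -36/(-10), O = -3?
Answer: -426525216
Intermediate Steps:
H = -8/5 (H = 2 - (-36)/(-10) = 2 - (-36)*(-1)/10 = 2 - 1*18/5 = 2 - 18/5 = -8/5 ≈ -1.6000)
C = 2 (C = √4 = 2)
(8465 - 49273)*(((C - O)*H)*21 + 10620) = (8465 - 49273)*(((2 - 1*(-3))*(-8/5))*21 + 10620) = -40808*(((2 + 3)*(-8/5))*21 + 10620) = -40808*((5*(-8/5))*21 + 10620) = -40808*(-8*21 + 10620) = -40808*(-168 + 10620) = -40808*10452 = -426525216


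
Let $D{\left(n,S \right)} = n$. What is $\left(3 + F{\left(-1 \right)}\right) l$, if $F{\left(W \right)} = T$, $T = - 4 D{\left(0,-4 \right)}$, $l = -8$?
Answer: $-24$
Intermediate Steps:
$T = 0$ ($T = \left(-4\right) 0 = 0$)
$F{\left(W \right)} = 0$
$\left(3 + F{\left(-1 \right)}\right) l = \left(3 + 0\right) \left(-8\right) = 3 \left(-8\right) = -24$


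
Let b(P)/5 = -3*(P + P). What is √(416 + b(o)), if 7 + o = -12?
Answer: √986 ≈ 31.401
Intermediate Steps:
o = -19 (o = -7 - 12 = -19)
b(P) = -30*P (b(P) = 5*(-3*(P + P)) = 5*(-6*P) = -30*P)
√(416 + b(o)) = √(416 - 30*(-19)) = √(416 + 570) = √986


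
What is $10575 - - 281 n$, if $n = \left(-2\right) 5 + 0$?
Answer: $7765$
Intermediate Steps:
$n = -10$ ($n = -10 + 0 = -10$)
$10575 - - 281 n = 10575 - \left(-281\right) \left(-10\right) = 10575 - 2810 = 7765$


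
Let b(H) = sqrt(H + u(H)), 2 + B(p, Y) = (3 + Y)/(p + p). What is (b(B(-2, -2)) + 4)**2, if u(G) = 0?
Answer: 55/4 + 12*I ≈ 13.75 + 12.0*I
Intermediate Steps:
B(p, Y) = -2 + (3 + Y)/(2*p) (B(p, Y) = -2 + (3 + Y)/(p + p) = -2 + (3 + Y)/((2*p)) = -2 + (3 + Y)*(1/(2*p)) = -2 + (3 + Y)/(2*p))
b(H) = sqrt(H) (b(H) = sqrt(H + 0) = sqrt(H))
(b(B(-2, -2)) + 4)**2 = (sqrt((1/2)*(3 - 2 - 4*(-2))/(-2)) + 4)**2 = (sqrt((1/2)*(-1/2)*(3 - 2 + 8)) + 4)**2 = (sqrt((1/2)*(-1/2)*9) + 4)**2 = (sqrt(-9/4) + 4)**2 = (3*I/2 + 4)**2 = (4 + 3*I/2)**2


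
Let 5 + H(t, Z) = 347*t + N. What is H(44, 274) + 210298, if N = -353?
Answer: 225208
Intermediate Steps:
H(t, Z) = -358 + 347*t (H(t, Z) = -5 + (347*t - 353) = -5 + (-353 + 347*t) = -358 + 347*t)
H(44, 274) + 210298 = (-358 + 347*44) + 210298 = (-358 + 15268) + 210298 = 14910 + 210298 = 225208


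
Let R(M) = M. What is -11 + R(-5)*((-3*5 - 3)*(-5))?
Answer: -461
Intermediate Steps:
-11 + R(-5)*((-3*5 - 3)*(-5)) = -11 - 5*(-3*5 - 3)*(-5) = -11 - 5*(-15 - 3)*(-5) = -11 - (-90)*(-5) = -11 - 5*90 = -11 - 450 = -461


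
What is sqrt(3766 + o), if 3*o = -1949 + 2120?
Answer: sqrt(3823) ≈ 61.830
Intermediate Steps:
o = 57 (o = (-1949 + 2120)/3 = (1/3)*171 = 57)
sqrt(3766 + o) = sqrt(3766 + 57) = sqrt(3823)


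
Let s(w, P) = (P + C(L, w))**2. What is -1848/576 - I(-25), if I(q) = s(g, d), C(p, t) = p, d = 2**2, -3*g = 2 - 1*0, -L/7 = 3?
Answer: -7013/24 ≈ -292.21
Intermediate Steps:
L = -21 (L = -7*3 = -21)
g = -2/3 (g = -(2 - 1*0)/3 = -(2 + 0)/3 = -1/3*2 = -2/3 ≈ -0.66667)
d = 4
s(w, P) = (-21 + P)**2 (s(w, P) = (P - 21)**2 = (-21 + P)**2)
I(q) = 289 (I(q) = (-21 + 4)**2 = (-17)**2 = 289)
-1848/576 - I(-25) = -1848/576 - 1*289 = -1848*1/576 - 289 = -77/24 - 289 = -7013/24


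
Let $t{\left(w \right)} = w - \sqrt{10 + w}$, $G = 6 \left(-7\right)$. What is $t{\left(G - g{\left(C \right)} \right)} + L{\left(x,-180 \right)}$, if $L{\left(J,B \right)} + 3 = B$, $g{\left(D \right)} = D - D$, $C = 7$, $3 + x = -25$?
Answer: $-225 - 4 i \sqrt{2} \approx -225.0 - 5.6569 i$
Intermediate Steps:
$x = -28$ ($x = -3 - 25 = -28$)
$g{\left(D \right)} = 0$
$L{\left(J,B \right)} = -3 + B$
$G = -42$
$t{\left(G - g{\left(C \right)} \right)} + L{\left(x,-180 \right)} = \left(\left(-42 - 0\right) - \sqrt{10 - 42}\right) - 183 = \left(\left(-42 + 0\right) - \sqrt{10 + \left(-42 + 0\right)}\right) - 183 = \left(-42 - \sqrt{10 - 42}\right) - 183 = \left(-42 - \sqrt{-32}\right) - 183 = \left(-42 - 4 i \sqrt{2}\right) - 183 = -225 - 4 i \sqrt{2}$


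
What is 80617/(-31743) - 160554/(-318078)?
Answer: -1141446028/560930553 ≈ -2.0349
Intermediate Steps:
80617/(-31743) - 160554/(-318078) = 80617*(-1/31743) - 160554*(-1/318078) = -80617/31743 + 26759/53013 = -1141446028/560930553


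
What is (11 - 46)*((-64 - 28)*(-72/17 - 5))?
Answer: -505540/17 ≈ -29738.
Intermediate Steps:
(11 - 46)*((-64 - 28)*(-72/17 - 5)) = -(-3220)*(-72*1/17 - 5) = -(-3220)*(-72/17 - 5) = -(-3220)*(-157)/17 = -35*14444/17 = -505540/17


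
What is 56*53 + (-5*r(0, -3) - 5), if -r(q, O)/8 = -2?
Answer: 2883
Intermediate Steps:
r(q, O) = 16 (r(q, O) = -8*(-2) = 16)
56*53 + (-5*r(0, -3) - 5) = 56*53 + (-5*16 - 5) = 2968 + (-80 - 5) = 2968 - 85 = 2883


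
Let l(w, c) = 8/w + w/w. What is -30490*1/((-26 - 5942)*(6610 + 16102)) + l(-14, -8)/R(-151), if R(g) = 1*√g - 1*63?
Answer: (-196594779*I + 106715*√151)/(474408256*(√151 + 63*I)) ≈ -0.0063285 - 0.0012782*I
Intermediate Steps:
l(w, c) = 1 + 8/w (l(w, c) = 8/w + 1 = 1 + 8/w)
R(g) = -63 + √g (R(g) = √g - 63 = -63 + √g)
-30490*1/((-26 - 5942)*(6610 + 16102)) + l(-14, -8)/R(-151) = -30490*1/((-26 - 5942)*(6610 + 16102)) + ((8 - 14)/(-14))/(-63 + √(-151)) = -30490/((-5968*22712)) + (-1/14*(-6))/(-63 + I*√151) = -30490/(-135545216) + 3/(7*(-63 + I*√151)) = -30490*(-1/135545216) + 3/(7*(-63 + I*√151)) = 15245/67772608 + 3/(7*(-63 + I*√151))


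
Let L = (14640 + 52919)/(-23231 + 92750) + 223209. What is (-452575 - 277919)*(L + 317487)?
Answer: -9152776385234934/23173 ≈ -3.9498e+11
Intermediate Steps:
L = 15517334030/69519 (L = 67559/69519 + 223209 = 15517334030/69519 ≈ 2.2321e+5)
(-452575 - 277919)*(L + 317487) = (-452575 - 277919)*(15517334030/69519 + 317487) = -730494*37588712783/69519 = -9152776385234934/23173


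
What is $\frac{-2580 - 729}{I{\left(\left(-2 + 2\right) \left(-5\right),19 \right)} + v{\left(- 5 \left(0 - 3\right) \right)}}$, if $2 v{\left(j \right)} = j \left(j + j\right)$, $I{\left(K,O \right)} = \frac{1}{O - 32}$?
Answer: $- \frac{43017}{2924} \approx -14.712$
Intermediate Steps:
$I{\left(K,O \right)} = \frac{1}{-32 + O}$
$v{\left(j \right)} = j^{2}$ ($v{\left(j \right)} = \frac{j \left(j + j\right)}{2} = \frac{j 2 j}{2} = \frac{2 j^{2}}{2} = j^{2}$)
$\frac{-2580 - 729}{I{\left(\left(-2 + 2\right) \left(-5\right),19 \right)} + v{\left(- 5 \left(0 - 3\right) \right)}} = \frac{-2580 - 729}{\frac{1}{-32 + 19} + \left(- 5 \left(0 - 3\right)\right)^{2}} = - \frac{3309}{\frac{1}{-13} + \left(\left(-5\right) \left(-3\right)\right)^{2}} = - \frac{3309}{- \frac{1}{13} + 15^{2}} = - \frac{3309}{- \frac{1}{13} + 225} = - \frac{3309}{\frac{2924}{13}} = \left(-3309\right) \frac{13}{2924} = - \frac{43017}{2924}$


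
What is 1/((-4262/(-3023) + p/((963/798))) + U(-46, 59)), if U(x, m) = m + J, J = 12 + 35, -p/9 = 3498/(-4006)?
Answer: 647892383/73809235846 ≈ 0.0087779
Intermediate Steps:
p = 15741/2003 (p = -31482/(-4006) = -31482*(-1)/4006 = -9*(-1749/2003) = 15741/2003 ≈ 7.8587)
J = 47
U(x, m) = 47 + m (U(x, m) = m + 47 = 47 + m)
1/((-4262/(-3023) + p/((963/798))) + U(-46, 59)) = 1/((-4262/(-3023) + 15741/(2003*((963/798)))) + (47 + 59)) = 1/((-4262*(-1/3023) + 15741/(2003*((963*(1/798))))) + 106) = 1/((4262/3023 + 15741/(2003*(321/266))) + 106) = 1/((4262/3023 + (15741/2003)*(266/321)) + 106) = 1/((4262/3023 + 1395702/214321) + 106) = 1/(5132643248/647892383 + 106) = 1/(73809235846/647892383) = 647892383/73809235846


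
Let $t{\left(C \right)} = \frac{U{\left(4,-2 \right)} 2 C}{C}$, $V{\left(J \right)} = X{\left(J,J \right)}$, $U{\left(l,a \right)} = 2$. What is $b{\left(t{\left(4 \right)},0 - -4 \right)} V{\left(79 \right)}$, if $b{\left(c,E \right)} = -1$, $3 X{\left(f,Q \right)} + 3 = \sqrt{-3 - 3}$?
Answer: $1 - \frac{i \sqrt{6}}{3} \approx 1.0 - 0.8165 i$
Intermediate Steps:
$X{\left(f,Q \right)} = -1 + \frac{i \sqrt{6}}{3}$ ($X{\left(f,Q \right)} = -1 + \frac{\sqrt{-3 - 3}}{3} = -1 + \frac{\sqrt{-6}}{3} = -1 + \frac{i \sqrt{6}}{3}$)
$V{\left(J \right)} = -1 + \frac{i \sqrt{6}}{3}$
$t{\left(C \right)} = 4$ ($t{\left(C \right)} = \frac{2 \cdot 2 C}{C} = \frac{4 C}{C} = 4$)
$b{\left(t{\left(4 \right)},0 - -4 \right)} V{\left(79 \right)} = - (-1 + \frac{i \sqrt{6}}{3}) = 1 - \frac{i \sqrt{6}}{3}$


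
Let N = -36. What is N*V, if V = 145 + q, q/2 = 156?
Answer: -16452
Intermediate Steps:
q = 312 (q = 2*156 = 312)
V = 457 (V = 145 + 312 = 457)
N*V = -36*457 = -16452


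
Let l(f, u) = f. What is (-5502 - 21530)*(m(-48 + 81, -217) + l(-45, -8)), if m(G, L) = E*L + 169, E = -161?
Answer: -947768952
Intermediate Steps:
m(G, L) = 169 - 161*L (m(G, L) = -161*L + 169 = 169 - 161*L)
(-5502 - 21530)*(m(-48 + 81, -217) + l(-45, -8)) = (-5502 - 21530)*((169 - 161*(-217)) - 45) = -27032*((169 + 34937) - 45) = -27032*(35106 - 45) = -27032*35061 = -947768952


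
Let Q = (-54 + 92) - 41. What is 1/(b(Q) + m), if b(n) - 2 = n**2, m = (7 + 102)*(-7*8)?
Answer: -1/6093 ≈ -0.00016412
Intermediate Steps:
Q = -3 (Q = 38 - 41 = -3)
m = -6104 (m = 109*(-56) = -6104)
b(n) = 2 + n**2
1/(b(Q) + m) = 1/((2 + (-3)**2) - 6104) = 1/((2 + 9) - 6104) = 1/(11 - 6104) = 1/(-6093) = -1/6093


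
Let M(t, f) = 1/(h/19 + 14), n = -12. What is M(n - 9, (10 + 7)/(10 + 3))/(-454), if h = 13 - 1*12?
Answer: -19/121218 ≈ -0.00015674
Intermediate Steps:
h = 1 (h = 13 - 12 = 1)
M(t, f) = 19/267 (M(t, f) = 1/(1/19 + 14) = 1/(267/19) = 19/267)
M(n - 9, (10 + 7)/(10 + 3))/(-454) = (19/267)/(-454) = (19/267)*(-1/454) = -19/121218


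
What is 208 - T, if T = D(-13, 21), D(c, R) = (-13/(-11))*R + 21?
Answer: 1784/11 ≈ 162.18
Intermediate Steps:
D(c, R) = 21 + 13*R/11 (D(c, R) = (-13*(-1/11))*R + 21 = 13*R/11 + 21 = 21 + 13*R/11)
T = 504/11 (T = 21 + (13/11)*21 = 21 + 273/11 = 504/11 ≈ 45.818)
208 - T = 208 - 1*504/11 = 208 - 504/11 = 1784/11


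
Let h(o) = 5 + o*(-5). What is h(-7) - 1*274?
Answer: -234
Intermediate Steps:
h(o) = 5 - 5*o
h(-7) - 1*274 = (5 - 5*(-7)) - 1*274 = (5 + 35) - 274 = 40 - 274 = -234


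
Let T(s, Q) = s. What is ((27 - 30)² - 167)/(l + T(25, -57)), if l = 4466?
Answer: -158/4491 ≈ -0.035181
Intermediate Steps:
((27 - 30)² - 167)/(l + T(25, -57)) = ((27 - 30)² - 167)/(4466 + 25) = ((-3)² - 167)/4491 = (9 - 167)*(1/4491) = -158*1/4491 = -158/4491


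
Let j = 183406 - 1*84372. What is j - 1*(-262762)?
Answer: 361796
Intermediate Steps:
j = 99034 (j = 183406 - 84372 = 99034)
j - 1*(-262762) = 99034 - 1*(-262762) = 99034 + 262762 = 361796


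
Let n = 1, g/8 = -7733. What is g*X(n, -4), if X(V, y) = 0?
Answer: 0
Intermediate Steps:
g = -61864 (g = 8*(-7733) = -61864)
g*X(n, -4) = -61864*0 = 0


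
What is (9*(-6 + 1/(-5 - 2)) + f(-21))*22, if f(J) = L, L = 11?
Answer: -6820/7 ≈ -974.29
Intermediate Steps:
f(J) = 11
(9*(-6 + 1/(-5 - 2)) + f(-21))*22 = (9*(-6 + 1/(-5 - 2)) + 11)*22 = (9*(-6 + 1/(-7)) + 11)*22 = (9*(-6 - ⅐) + 11)*22 = (9*(-43/7) + 11)*22 = (-387/7 + 11)*22 = -310/7*22 = -6820/7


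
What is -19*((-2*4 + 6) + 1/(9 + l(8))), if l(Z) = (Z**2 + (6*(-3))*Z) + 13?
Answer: 2223/58 ≈ 38.328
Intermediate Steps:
l(Z) = 13 + Z**2 - 18*Z (l(Z) = (Z**2 - 18*Z) + 13 = 13 + Z**2 - 18*Z)
-19*((-2*4 + 6) + 1/(9 + l(8))) = -19*((-2*4 + 6) + 1/(9 + (13 + 8**2 - 18*8))) = -19*((-8 + 6) + 1/(9 + (13 + 64 - 144))) = -19*(-2 + 1/(9 - 67)) = -19*(-2 + 1/(-58)) = -19*(-2 - 1/58) = -19*(-117/58) = 2223/58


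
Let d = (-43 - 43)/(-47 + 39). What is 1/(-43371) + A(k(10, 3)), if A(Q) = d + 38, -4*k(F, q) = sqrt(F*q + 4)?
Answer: 8457341/173484 ≈ 48.750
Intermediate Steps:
k(F, q) = -sqrt(4 + F*q)/4 (k(F, q) = -sqrt(F*q + 4)/4 = -sqrt(4 + F*q)/4)
d = 43/4 (d = -86/(-8) = -86*(-1/8) = 43/4 ≈ 10.750)
A(Q) = 195/4 (A(Q) = 43/4 + 38 = 195/4)
1/(-43371) + A(k(10, 3)) = 1/(-43371) + 195/4 = -1/43371 + 195/4 = 8457341/173484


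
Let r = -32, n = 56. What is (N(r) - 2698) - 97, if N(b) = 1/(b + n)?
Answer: -67079/24 ≈ -2795.0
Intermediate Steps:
N(b) = 1/(56 + b) (N(b) = 1/(b + 56) = 1/(56 + b))
(N(r) - 2698) - 97 = (1/(56 - 32) - 2698) - 97 = (1/24 - 2698) - 97 = -64751/24 - 97 = -67079/24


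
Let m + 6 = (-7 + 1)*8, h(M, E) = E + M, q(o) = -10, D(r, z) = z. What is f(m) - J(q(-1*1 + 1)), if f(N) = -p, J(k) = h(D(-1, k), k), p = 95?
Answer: -75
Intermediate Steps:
m = -54 (m = -6 + (-7 + 1)*8 = -6 - 6*8 = -6 - 48 = -54)
J(k) = 2*k (J(k) = k + k = 2*k)
f(N) = -95 (f(N) = -1*95 = -95)
f(m) - J(q(-1*1 + 1)) = -95 - 2*(-10) = -95 - 1*(-20) = -95 + 20 = -75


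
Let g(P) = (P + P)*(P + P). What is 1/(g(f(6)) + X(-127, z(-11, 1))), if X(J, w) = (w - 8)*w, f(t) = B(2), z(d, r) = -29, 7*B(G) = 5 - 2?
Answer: 49/52613 ≈ 0.00093133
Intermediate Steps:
B(G) = 3/7 (B(G) = (5 - 2)/7 = (⅐)*3 = 3/7)
f(t) = 3/7
X(J, w) = w*(-8 + w) (X(J, w) = (-8 + w)*w = w*(-8 + w))
g(P) = 4*P² (g(P) = (2*P)*(2*P) = 4*P²)
1/(g(f(6)) + X(-127, z(-11, 1))) = 1/(4*(3/7)² - 29*(-8 - 29)) = 1/(4*(9/49) - 29*(-37)) = 1/(36/49 + 1073) = 1/(52613/49) = 49/52613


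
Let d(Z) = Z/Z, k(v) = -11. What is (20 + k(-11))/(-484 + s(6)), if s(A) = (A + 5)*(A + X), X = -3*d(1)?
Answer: -9/451 ≈ -0.019956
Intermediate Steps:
d(Z) = 1
X = -3 (X = -3*1 = -3)
s(A) = (-3 + A)*(5 + A) (s(A) = (A + 5)*(A - 3) = (5 + A)*(-3 + A) = (-3 + A)*(5 + A))
(20 + k(-11))/(-484 + s(6)) = (20 - 11)/(-484 + (-15 + 6**2 + 2*6)) = 9/(-484 + (-15 + 36 + 12)) = 9/(-484 + 33) = 9/(-451) = 9*(-1/451) = -9/451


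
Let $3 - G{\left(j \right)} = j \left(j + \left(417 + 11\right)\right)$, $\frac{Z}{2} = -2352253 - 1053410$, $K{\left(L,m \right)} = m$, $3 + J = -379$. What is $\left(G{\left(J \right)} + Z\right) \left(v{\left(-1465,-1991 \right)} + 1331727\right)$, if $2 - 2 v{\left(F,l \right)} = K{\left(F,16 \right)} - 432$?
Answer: $-9048841531936$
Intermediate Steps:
$J = -382$ ($J = -3 - 379 = -382$)
$Z = -6811326$ ($Z = 2 \left(-2352253 - 1053410\right) = 2 \left(-3405663\right) = -6811326$)
$v{\left(F,l \right)} = 209$ ($v{\left(F,l \right)} = 1 - \frac{16 - 432}{2} = 1 - -208 = 1 + 208 = 209$)
$G{\left(j \right)} = 3 - j \left(428 + j\right)$ ($G{\left(j \right)} = 3 - j \left(j + \left(417 + 11\right)\right) = 3 - j \left(j + 428\right) = 3 - j \left(428 + j\right)$)
$\left(G{\left(J \right)} + Z\right) \left(v{\left(-1465,-1991 \right)} + 1331727\right) = \left(\left(3 - \left(-382\right)^{2} - -163496\right) - 6811326\right) \left(209 + 1331727\right) = \left(\left(3 - 145924 + 163496\right) - 6811326\right) 1331936 = \left(17575 - 6811326\right) 1331936 = \left(-6793751\right) 1331936 = -9048841531936$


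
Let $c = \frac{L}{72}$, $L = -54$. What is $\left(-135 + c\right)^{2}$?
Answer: $\frac{294849}{16} \approx 18428.0$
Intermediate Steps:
$c = - \frac{3}{4}$ ($c = - \frac{54}{72} = \left(-54\right) \frac{1}{72} = - \frac{3}{4} \approx -0.75$)
$\left(-135 + c\right)^{2} = \left(-135 - \frac{3}{4}\right)^{2} = \left(- \frac{543}{4}\right)^{2} = \frac{294849}{16}$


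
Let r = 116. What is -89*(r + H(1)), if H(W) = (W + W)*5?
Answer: -11214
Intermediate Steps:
H(W) = 10*W (H(W) = (2*W)*5 = 10*W)
-89*(r + H(1)) = -89*(116 + 10*1) = -89*(116 + 10) = -89*126 = -11214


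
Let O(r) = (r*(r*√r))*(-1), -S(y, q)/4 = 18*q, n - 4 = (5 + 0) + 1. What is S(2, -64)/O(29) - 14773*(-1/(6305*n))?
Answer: 14773/63050 - 4608*√29/24389 ≈ -0.78315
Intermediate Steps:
n = 10 (n = 4 + ((5 + 0) + 1) = 4 + (5 + 1) = 4 + 6 = 10)
S(y, q) = -72*q
O(r) = -r^(5/2) (O(r) = (r*r^(3/2))*(-1) = r^(5/2)*(-1) = -r^(5/2))
S(2, -64)/O(29) - 14773*(-1/(6305*n)) = (-72*(-64))/((-29^(5/2))) - 14773/((-6305*10)) = 4608/((-841*√29)) - 14773/(-63050) = 4608/((-841*√29)) - 14773*(-1/63050) = 4608*(-√29/24389) + 14773/63050 = -4608*√29/24389 + 14773/63050 = 14773/63050 - 4608*√29/24389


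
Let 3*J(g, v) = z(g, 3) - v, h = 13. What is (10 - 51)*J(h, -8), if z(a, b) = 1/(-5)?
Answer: -533/5 ≈ -106.60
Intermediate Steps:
z(a, b) = -⅕
J(g, v) = -1/15 - v/3 (J(g, v) = (-⅕ - v)/3 = -1/15 - v/3)
(10 - 51)*J(h, -8) = (10 - 51)*(-1/15 - ⅓*(-8)) = -41*(-1/15 + 8/3) = -41*13/5 = -533/5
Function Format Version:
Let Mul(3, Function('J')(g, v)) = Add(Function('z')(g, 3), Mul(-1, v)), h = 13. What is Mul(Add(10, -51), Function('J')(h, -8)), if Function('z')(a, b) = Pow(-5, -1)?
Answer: Rational(-533, 5) ≈ -106.60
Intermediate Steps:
Function('z')(a, b) = Rational(-1, 5)
Function('J')(g, v) = Add(Rational(-1, 15), Mul(Rational(-1, 3), v)) (Function('J')(g, v) = Mul(Rational(1, 3), Add(Rational(-1, 5), Mul(-1, v))) = Add(Rational(-1, 15), Mul(Rational(-1, 3), v)))
Mul(Add(10, -51), Function('J')(h, -8)) = Mul(Add(10, -51), Add(Rational(-1, 15), Mul(Rational(-1, 3), -8))) = Mul(-41, Add(Rational(-1, 15), Rational(8, 3))) = Mul(-41, Rational(13, 5)) = Rational(-533, 5)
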